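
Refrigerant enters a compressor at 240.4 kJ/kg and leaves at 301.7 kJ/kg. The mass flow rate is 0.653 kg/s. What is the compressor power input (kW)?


dh = 301.7 - 240.4 = 61.3 kJ/kg
W = m_dot * dh = 0.653 * 61.3 = 40.03 kW

40.03


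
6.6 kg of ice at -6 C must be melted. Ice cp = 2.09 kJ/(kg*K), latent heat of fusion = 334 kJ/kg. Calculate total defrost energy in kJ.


Sensible heat = cp * dT = 2.09 * 6 = 12.54 kJ/kg
Total per kg = 12.54 + 334 = 346.54 kJ/kg
Q = m * total = 6.6 * 346.54
Q = 2287.2 kJ

2287.2


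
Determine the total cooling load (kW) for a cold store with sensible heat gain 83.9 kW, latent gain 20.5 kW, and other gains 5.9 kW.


Q_total = Q_s + Q_l + Q_misc
Q_total = 83.9 + 20.5 + 5.9
Q_total = 110.3 kW

110.3


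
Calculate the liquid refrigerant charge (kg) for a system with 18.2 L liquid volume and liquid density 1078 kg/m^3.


Charge = V * rho / 1000
Charge = 18.2 * 1078 / 1000
Charge = 19.62 kg

19.62


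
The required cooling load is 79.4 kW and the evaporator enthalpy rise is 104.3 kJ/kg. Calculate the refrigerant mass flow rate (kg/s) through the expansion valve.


m_dot = Q / dh
m_dot = 79.4 / 104.3
m_dot = 0.7613 kg/s

0.7613


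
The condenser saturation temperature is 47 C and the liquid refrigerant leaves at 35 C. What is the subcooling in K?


Subcooling = T_cond - T_liquid
Subcooling = 47 - 35
Subcooling = 12 K

12


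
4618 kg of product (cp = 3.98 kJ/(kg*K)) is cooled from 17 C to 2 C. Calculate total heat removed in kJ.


dT = 17 - (2) = 15 K
Q = m * cp * dT = 4618 * 3.98 * 15
Q = 275695 kJ

275695


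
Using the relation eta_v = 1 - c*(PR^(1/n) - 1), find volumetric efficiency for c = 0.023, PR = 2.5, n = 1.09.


PR^(1/n) = 2.5^(1/1.09) = 2.31783532
eta_v = 1 - 0.023 * (2.31783532 - 1)
eta_v = 0.9697

0.9697


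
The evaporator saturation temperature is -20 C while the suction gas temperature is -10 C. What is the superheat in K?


Superheat = T_suction - T_evap
Superheat = -10 - (-20)
Superheat = 10 K

10


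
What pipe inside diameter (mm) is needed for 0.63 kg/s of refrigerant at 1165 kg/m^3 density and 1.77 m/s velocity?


A = m_dot / (rho * v) = 0.63 / (1165 * 1.77) = 0.0003055212046 m^2
d = sqrt(4*A/pi) * 1000
d = 19.7 mm

19.7


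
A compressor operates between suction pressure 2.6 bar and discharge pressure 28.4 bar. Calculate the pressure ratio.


PR = P_high / P_low
PR = 28.4 / 2.6
PR = 10.923

10.923


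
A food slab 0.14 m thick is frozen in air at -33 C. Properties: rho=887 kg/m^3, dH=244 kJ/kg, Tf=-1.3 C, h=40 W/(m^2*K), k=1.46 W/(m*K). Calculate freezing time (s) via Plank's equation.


dT = -1.3 - (-33) = 31.7 K
term1 = a/(2h) = 0.14/(2*40) = 0.00175
term2 = a^2/(8k) = 0.14^2/(8*1.46) = 0.001678082192
t = rho*dH*1000/dT * (term1 + term2)
t = 887*244*1000/31.7 * (0.00175 + 0.001678082192)
t = 23405 s

23405


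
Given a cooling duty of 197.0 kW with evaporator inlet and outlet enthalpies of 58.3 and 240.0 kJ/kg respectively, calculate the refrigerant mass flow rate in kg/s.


dh = 240.0 - 58.3 = 181.7 kJ/kg
m_dot = Q / dh = 197.0 / 181.7 = 1.0842 kg/s

1.0842


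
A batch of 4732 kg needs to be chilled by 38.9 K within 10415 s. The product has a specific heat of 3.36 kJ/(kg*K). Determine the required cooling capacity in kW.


Q = m * cp * dT / t
Q = 4732 * 3.36 * 38.9 / 10415
Q = 59.385 kW

59.385


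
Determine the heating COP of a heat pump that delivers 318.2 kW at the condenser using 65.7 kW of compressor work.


COP_hp = Q_cond / W
COP_hp = 318.2 / 65.7
COP_hp = 4.843

4.843


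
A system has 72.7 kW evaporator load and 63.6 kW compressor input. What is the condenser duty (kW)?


Q_cond = Q_evap + W
Q_cond = 72.7 + 63.6
Q_cond = 136.3 kW

136.3


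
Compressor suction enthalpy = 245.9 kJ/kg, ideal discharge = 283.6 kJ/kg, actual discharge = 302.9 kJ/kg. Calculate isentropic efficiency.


dh_ideal = 283.6 - 245.9 = 37.7 kJ/kg
dh_actual = 302.9 - 245.9 = 57.0 kJ/kg
eta_s = dh_ideal / dh_actual = 37.7 / 57.0
eta_s = 0.6614

0.6614


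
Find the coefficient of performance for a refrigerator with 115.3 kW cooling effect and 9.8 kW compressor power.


COP = Q_evap / W
COP = 115.3 / 9.8
COP = 11.765

11.765


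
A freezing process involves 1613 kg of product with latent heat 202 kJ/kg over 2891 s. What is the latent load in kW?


Q_lat = m * h_fg / t
Q_lat = 1613 * 202 / 2891
Q_lat = 112.7 kW

112.7


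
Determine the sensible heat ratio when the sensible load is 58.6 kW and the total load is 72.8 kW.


SHR = Q_sensible / Q_total
SHR = 58.6 / 72.8
SHR = 0.805

0.805


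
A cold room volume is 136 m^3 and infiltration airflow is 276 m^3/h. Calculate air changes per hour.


ACH = flow / volume
ACH = 276 / 136
ACH = 2.029

2.029


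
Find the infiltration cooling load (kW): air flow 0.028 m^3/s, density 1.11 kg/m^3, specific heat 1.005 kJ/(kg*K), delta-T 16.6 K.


Q = V_dot * rho * cp * dT
Q = 0.028 * 1.11 * 1.005 * 16.6
Q = 0.519 kW

0.519


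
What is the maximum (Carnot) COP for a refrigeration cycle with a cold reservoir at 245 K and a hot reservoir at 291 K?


dT = 291 - 245 = 46 K
COP_carnot = T_cold / dT = 245 / 46
COP_carnot = 5.326

5.326


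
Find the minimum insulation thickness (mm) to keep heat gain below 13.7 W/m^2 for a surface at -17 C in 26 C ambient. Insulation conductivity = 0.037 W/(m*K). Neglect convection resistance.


dT = 26 - (-17) = 43 K
thickness = k * dT / q_max * 1000
thickness = 0.037 * 43 / 13.7 * 1000
thickness = 116.1 mm

116.1


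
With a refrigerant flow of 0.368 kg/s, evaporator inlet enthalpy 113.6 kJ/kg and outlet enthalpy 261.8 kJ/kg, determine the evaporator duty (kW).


dh = 261.8 - 113.6 = 148.2 kJ/kg
Q_evap = m_dot * dh = 0.368 * 148.2
Q_evap = 54.54 kW

54.54


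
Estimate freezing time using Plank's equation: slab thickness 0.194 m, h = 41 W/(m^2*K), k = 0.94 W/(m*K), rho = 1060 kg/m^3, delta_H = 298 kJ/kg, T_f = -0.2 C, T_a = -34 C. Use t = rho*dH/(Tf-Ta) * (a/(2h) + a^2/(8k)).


dT = -0.2 - (-34) = 33.8 K
term1 = a/(2h) = 0.194/(2*41) = 0.002365853659
term2 = a^2/(8k) = 0.194^2/(8*0.94) = 0.005004787234
t = rho*dH*1000/dT * (term1 + term2)
t = 1060*298*1000/33.8 * (0.002365853659 + 0.005004787234)
t = 68883 s

68883


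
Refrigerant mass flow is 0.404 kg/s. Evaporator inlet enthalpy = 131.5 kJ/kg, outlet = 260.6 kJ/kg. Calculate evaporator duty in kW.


dh = 260.6 - 131.5 = 129.1 kJ/kg
Q_evap = m_dot * dh = 0.404 * 129.1
Q_evap = 52.16 kW

52.16


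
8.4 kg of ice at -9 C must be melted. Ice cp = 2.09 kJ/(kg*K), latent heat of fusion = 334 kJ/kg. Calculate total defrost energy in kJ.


Sensible heat = cp * dT = 2.09 * 9 = 18.81 kJ/kg
Total per kg = 18.81 + 334 = 352.81 kJ/kg
Q = m * total = 8.4 * 352.81
Q = 2963.6 kJ

2963.6


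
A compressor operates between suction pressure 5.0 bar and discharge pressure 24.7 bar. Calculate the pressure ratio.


PR = P_high / P_low
PR = 24.7 / 5.0
PR = 4.94

4.94


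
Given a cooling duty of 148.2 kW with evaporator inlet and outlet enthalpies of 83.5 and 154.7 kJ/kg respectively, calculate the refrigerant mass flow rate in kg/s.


dh = 154.7 - 83.5 = 71.2 kJ/kg
m_dot = Q / dh = 148.2 / 71.2 = 2.0815 kg/s

2.0815


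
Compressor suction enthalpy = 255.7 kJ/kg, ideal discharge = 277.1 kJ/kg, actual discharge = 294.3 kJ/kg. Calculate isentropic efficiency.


dh_ideal = 277.1 - 255.7 = 21.4 kJ/kg
dh_actual = 294.3 - 255.7 = 38.6 kJ/kg
eta_s = dh_ideal / dh_actual = 21.4 / 38.6
eta_s = 0.5544

0.5544


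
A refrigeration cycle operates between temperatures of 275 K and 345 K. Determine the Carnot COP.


dT = 345 - 275 = 70 K
COP_carnot = T_cold / dT = 275 / 70
COP_carnot = 3.929

3.929


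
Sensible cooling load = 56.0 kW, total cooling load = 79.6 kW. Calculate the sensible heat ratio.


SHR = Q_sensible / Q_total
SHR = 56.0 / 79.6
SHR = 0.704

0.704


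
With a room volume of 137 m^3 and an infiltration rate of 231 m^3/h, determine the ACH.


ACH = flow / volume
ACH = 231 / 137
ACH = 1.686

1.686


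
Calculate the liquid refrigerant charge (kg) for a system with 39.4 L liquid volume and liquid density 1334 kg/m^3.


Charge = V * rho / 1000
Charge = 39.4 * 1334 / 1000
Charge = 52.56 kg

52.56


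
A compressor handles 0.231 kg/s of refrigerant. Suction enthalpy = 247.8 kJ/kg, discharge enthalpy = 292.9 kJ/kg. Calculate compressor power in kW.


dh = 292.9 - 247.8 = 45.1 kJ/kg
W = m_dot * dh = 0.231 * 45.1 = 10.42 kW

10.42


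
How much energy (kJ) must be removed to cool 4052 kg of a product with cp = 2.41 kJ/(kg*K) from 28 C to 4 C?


dT = 28 - (4) = 24 K
Q = m * cp * dT = 4052 * 2.41 * 24
Q = 234368 kJ

234368


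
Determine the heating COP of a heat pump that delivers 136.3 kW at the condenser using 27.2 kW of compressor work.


COP_hp = Q_cond / W
COP_hp = 136.3 / 27.2
COP_hp = 5.011

5.011


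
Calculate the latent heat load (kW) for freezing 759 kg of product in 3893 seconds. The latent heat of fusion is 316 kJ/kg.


Q_lat = m * h_fg / t
Q_lat = 759 * 316 / 3893
Q_lat = 61.61 kW

61.61


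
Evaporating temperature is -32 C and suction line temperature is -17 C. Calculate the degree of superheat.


Superheat = T_suction - T_evap
Superheat = -17 - (-32)
Superheat = 15 K

15


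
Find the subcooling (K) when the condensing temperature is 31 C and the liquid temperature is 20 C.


Subcooling = T_cond - T_liquid
Subcooling = 31 - 20
Subcooling = 11 K

11


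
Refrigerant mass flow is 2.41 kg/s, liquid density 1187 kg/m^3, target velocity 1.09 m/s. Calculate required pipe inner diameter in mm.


A = m_dot / (rho * v) = 2.41 / (1187 * 1.09) = 0.001862686752 m^2
d = sqrt(4*A/pi) * 1000
d = 48.7 mm

48.7


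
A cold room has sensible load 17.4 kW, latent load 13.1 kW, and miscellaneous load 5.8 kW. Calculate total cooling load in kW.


Q_total = Q_s + Q_l + Q_misc
Q_total = 17.4 + 13.1 + 5.8
Q_total = 36.3 kW

36.3


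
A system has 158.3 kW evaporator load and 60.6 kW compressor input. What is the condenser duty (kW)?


Q_cond = Q_evap + W
Q_cond = 158.3 + 60.6
Q_cond = 218.9 kW

218.9


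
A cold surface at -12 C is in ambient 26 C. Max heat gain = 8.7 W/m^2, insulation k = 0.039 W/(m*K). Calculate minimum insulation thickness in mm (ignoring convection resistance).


dT = 26 - (-12) = 38 K
thickness = k * dT / q_max * 1000
thickness = 0.039 * 38 / 8.7 * 1000
thickness = 170.3 mm

170.3


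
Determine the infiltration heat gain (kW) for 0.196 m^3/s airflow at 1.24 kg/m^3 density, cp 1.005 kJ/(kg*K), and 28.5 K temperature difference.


Q = V_dot * rho * cp * dT
Q = 0.196 * 1.24 * 1.005 * 28.5
Q = 6.961 kW

6.961


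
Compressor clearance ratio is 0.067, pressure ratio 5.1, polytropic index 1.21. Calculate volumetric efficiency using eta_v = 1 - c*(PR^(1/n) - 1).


PR^(1/n) = 5.1^(1/1.21) = 3.84387044
eta_v = 1 - 0.067 * (3.84387044 - 1)
eta_v = 0.8095

0.8095


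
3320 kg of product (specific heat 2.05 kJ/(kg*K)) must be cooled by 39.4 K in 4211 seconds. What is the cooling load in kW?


Q = m * cp * dT / t
Q = 3320 * 2.05 * 39.4 / 4211
Q = 63.68 kW

63.68


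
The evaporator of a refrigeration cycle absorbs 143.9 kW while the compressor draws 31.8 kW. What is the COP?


COP = Q_evap / W
COP = 143.9 / 31.8
COP = 4.525

4.525


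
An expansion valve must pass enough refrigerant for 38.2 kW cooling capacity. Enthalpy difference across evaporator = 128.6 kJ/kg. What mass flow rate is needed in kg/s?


m_dot = Q / dh
m_dot = 38.2 / 128.6
m_dot = 0.297 kg/s

0.297


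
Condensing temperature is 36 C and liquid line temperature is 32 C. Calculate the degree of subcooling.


Subcooling = T_cond - T_liquid
Subcooling = 36 - 32
Subcooling = 4 K

4


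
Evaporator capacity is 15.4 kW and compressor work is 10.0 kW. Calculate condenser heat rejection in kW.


Q_cond = Q_evap + W
Q_cond = 15.4 + 10.0
Q_cond = 25.4 kW

25.4


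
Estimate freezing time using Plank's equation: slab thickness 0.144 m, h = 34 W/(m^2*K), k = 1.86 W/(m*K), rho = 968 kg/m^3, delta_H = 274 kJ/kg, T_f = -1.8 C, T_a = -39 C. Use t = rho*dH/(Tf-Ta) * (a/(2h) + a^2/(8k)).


dT = -1.8 - (-39) = 37.2 K
term1 = a/(2h) = 0.144/(2*34) = 0.002117647059
term2 = a^2/(8k) = 0.144^2/(8*1.86) = 0.001393548387
t = rho*dH*1000/dT * (term1 + term2)
t = 968*274*1000/37.2 * (0.002117647059 + 0.001393548387)
t = 25034 s

25034


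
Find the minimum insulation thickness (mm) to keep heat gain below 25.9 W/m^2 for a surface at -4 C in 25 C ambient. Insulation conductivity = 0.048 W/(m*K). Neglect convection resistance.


dT = 25 - (-4) = 29 K
thickness = k * dT / q_max * 1000
thickness = 0.048 * 29 / 25.9 * 1000
thickness = 53.7 mm

53.7


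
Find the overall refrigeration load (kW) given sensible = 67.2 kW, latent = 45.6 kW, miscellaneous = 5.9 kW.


Q_total = Q_s + Q_l + Q_misc
Q_total = 67.2 + 45.6 + 5.9
Q_total = 118.7 kW

118.7


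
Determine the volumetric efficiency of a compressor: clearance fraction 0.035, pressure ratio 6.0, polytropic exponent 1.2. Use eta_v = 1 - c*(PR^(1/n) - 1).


PR^(1/n) = 6.0^(1/1.2) = 4.45101825
eta_v = 1 - 0.035 * (4.45101825 - 1)
eta_v = 0.8792

0.8792


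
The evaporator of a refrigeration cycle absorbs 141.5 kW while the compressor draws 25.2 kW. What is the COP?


COP = Q_evap / W
COP = 141.5 / 25.2
COP = 5.615

5.615


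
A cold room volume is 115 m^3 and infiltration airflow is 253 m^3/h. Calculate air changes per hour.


ACH = flow / volume
ACH = 253 / 115
ACH = 2.2

2.2


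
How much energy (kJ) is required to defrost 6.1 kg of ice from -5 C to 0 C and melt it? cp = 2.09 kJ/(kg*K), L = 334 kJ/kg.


Sensible heat = cp * dT = 2.09 * 5 = 10.45 kJ/kg
Total per kg = 10.45 + 334 = 344.45 kJ/kg
Q = m * total = 6.1 * 344.45
Q = 2101.1 kJ

2101.1


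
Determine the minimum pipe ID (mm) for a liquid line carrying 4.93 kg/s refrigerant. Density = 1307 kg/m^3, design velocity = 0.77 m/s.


A = m_dot / (rho * v) = 4.93 / (1307 * 0.77) = 0.004898697324 m^2
d = sqrt(4*A/pi) * 1000
d = 79.0 mm

79.0


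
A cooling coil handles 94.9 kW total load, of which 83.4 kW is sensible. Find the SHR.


SHR = Q_sensible / Q_total
SHR = 83.4 / 94.9
SHR = 0.879

0.879


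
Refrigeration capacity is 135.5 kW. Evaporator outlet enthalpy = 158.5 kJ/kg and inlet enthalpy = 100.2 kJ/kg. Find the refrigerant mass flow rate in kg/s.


dh = 158.5 - 100.2 = 58.3 kJ/kg
m_dot = Q / dh = 135.5 / 58.3 = 2.3242 kg/s

2.3242


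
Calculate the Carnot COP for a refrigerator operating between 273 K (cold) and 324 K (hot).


dT = 324 - 273 = 51 K
COP_carnot = T_cold / dT = 273 / 51
COP_carnot = 5.353

5.353


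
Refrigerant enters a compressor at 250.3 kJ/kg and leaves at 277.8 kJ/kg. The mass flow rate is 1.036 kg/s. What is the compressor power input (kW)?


dh = 277.8 - 250.3 = 27.5 kJ/kg
W = m_dot * dh = 1.036 * 27.5 = 28.49 kW

28.49


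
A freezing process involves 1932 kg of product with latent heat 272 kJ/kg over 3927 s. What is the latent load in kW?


Q_lat = m * h_fg / t
Q_lat = 1932 * 272 / 3927
Q_lat = 133.82 kW

133.82


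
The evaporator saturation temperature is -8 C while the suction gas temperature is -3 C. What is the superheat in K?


Superheat = T_suction - T_evap
Superheat = -3 - (-8)
Superheat = 5 K

5


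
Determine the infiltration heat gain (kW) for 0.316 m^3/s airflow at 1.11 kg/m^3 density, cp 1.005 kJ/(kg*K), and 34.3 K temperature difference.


Q = V_dot * rho * cp * dT
Q = 0.316 * 1.11 * 1.005 * 34.3
Q = 12.091 kW

12.091


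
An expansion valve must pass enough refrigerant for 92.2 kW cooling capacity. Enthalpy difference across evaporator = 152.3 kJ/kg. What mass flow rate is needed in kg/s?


m_dot = Q / dh
m_dot = 92.2 / 152.3
m_dot = 0.6054 kg/s

0.6054


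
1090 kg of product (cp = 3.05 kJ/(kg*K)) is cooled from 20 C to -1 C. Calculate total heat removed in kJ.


dT = 20 - (-1) = 21 K
Q = m * cp * dT = 1090 * 3.05 * 21
Q = 69815 kJ

69815


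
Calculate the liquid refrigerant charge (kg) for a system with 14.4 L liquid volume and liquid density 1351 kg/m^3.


Charge = V * rho / 1000
Charge = 14.4 * 1351 / 1000
Charge = 19.45 kg

19.45


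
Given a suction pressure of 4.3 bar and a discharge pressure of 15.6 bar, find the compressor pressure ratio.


PR = P_high / P_low
PR = 15.6 / 4.3
PR = 3.628

3.628


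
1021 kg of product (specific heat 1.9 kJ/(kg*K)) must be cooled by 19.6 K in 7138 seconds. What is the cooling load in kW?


Q = m * cp * dT / t
Q = 1021 * 1.9 * 19.6 / 7138
Q = 5.327 kW

5.327


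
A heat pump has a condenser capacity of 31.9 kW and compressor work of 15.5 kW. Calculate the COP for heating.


COP_hp = Q_cond / W
COP_hp = 31.9 / 15.5
COP_hp = 2.058

2.058


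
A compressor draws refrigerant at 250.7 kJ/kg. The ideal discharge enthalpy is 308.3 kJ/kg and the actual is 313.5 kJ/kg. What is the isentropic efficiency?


dh_ideal = 308.3 - 250.7 = 57.6 kJ/kg
dh_actual = 313.5 - 250.7 = 62.8 kJ/kg
eta_s = dh_ideal / dh_actual = 57.6 / 62.8
eta_s = 0.9172

0.9172


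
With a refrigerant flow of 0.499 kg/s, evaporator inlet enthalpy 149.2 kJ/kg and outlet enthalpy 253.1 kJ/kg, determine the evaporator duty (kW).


dh = 253.1 - 149.2 = 103.9 kJ/kg
Q_evap = m_dot * dh = 0.499 * 103.9
Q_evap = 51.85 kW

51.85


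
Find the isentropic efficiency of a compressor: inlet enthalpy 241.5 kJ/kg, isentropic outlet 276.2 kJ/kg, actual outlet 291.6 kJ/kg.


dh_ideal = 276.2 - 241.5 = 34.7 kJ/kg
dh_actual = 291.6 - 241.5 = 50.1 kJ/kg
eta_s = dh_ideal / dh_actual = 34.7 / 50.1
eta_s = 0.6926

0.6926


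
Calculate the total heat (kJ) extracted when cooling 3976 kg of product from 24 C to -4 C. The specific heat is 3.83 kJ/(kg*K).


dT = 24 - (-4) = 28 K
Q = m * cp * dT = 3976 * 3.83 * 28
Q = 426386 kJ

426386


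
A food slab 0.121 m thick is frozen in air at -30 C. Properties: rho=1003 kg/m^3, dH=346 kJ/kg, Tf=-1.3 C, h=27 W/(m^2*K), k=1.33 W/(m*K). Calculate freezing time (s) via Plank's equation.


dT = -1.3 - (-30) = 28.7 K
term1 = a/(2h) = 0.121/(2*27) = 0.002240740741
term2 = a^2/(8k) = 0.121^2/(8*1.33) = 0.001376033835
t = rho*dH*1000/dT * (term1 + term2)
t = 1003*346*1000/28.7 * (0.002240740741 + 0.001376033835)
t = 43734 s

43734


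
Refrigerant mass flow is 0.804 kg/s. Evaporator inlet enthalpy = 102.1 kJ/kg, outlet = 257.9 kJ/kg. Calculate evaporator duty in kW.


dh = 257.9 - 102.1 = 155.8 kJ/kg
Q_evap = m_dot * dh = 0.804 * 155.8
Q_evap = 125.26 kW

125.26


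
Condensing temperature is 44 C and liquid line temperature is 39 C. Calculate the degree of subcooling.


Subcooling = T_cond - T_liquid
Subcooling = 44 - 39
Subcooling = 5 K

5


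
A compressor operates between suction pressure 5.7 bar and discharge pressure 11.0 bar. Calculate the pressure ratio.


PR = P_high / P_low
PR = 11.0 / 5.7
PR = 1.93

1.93


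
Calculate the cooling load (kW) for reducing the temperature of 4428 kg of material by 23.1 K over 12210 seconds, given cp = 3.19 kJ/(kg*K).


Q = m * cp * dT / t
Q = 4428 * 3.19 * 23.1 / 12210
Q = 26.724 kW

26.724


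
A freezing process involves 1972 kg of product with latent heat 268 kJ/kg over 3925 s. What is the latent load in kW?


Q_lat = m * h_fg / t
Q_lat = 1972 * 268 / 3925
Q_lat = 134.65 kW

134.65


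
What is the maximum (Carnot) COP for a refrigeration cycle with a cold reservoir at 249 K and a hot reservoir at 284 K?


dT = 284 - 249 = 35 K
COP_carnot = T_cold / dT = 249 / 35
COP_carnot = 7.114

7.114


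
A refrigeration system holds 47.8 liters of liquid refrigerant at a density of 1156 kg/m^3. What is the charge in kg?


Charge = V * rho / 1000
Charge = 47.8 * 1156 / 1000
Charge = 55.26 kg

55.26


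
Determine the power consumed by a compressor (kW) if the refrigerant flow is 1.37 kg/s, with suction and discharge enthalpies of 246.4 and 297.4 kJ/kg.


dh = 297.4 - 246.4 = 51.0 kJ/kg
W = m_dot * dh = 1.37 * 51.0 = 69.87 kW

69.87


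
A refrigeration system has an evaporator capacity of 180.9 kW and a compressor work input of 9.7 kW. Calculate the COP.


COP = Q_evap / W
COP = 180.9 / 9.7
COP = 18.649

18.649


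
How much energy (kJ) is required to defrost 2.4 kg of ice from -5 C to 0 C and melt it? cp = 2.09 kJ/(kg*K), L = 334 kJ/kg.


Sensible heat = cp * dT = 2.09 * 5 = 10.45 kJ/kg
Total per kg = 10.45 + 334 = 344.45 kJ/kg
Q = m * total = 2.4 * 344.45
Q = 826.7 kJ

826.7


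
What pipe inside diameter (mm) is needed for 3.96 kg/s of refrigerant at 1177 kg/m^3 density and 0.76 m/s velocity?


A = m_dot / (rho * v) = 3.96 / (1177 * 0.76) = 0.004426955239 m^2
d = sqrt(4*A/pi) * 1000
d = 75.1 mm

75.1


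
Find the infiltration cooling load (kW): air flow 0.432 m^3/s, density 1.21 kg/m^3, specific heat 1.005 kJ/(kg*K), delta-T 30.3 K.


Q = V_dot * rho * cp * dT
Q = 0.432 * 1.21 * 1.005 * 30.3
Q = 15.918 kW

15.918


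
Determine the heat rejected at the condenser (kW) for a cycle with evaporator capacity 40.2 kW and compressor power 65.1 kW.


Q_cond = Q_evap + W
Q_cond = 40.2 + 65.1
Q_cond = 105.3 kW

105.3


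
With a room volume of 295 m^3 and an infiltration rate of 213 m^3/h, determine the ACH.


ACH = flow / volume
ACH = 213 / 295
ACH = 0.722

0.722


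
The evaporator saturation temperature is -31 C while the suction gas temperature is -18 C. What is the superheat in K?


Superheat = T_suction - T_evap
Superheat = -18 - (-31)
Superheat = 13 K

13


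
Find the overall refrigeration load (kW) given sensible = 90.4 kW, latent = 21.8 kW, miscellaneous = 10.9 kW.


Q_total = Q_s + Q_l + Q_misc
Q_total = 90.4 + 21.8 + 10.9
Q_total = 123.1 kW

123.1


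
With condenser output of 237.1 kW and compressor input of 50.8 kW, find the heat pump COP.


COP_hp = Q_cond / W
COP_hp = 237.1 / 50.8
COP_hp = 4.667

4.667


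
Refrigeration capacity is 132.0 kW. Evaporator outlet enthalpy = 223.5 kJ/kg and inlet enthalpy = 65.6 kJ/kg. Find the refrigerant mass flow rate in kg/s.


dh = 223.5 - 65.6 = 157.9 kJ/kg
m_dot = Q / dh = 132.0 / 157.9 = 0.836 kg/s

0.836


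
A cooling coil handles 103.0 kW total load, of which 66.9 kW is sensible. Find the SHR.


SHR = Q_sensible / Q_total
SHR = 66.9 / 103.0
SHR = 0.65

0.65


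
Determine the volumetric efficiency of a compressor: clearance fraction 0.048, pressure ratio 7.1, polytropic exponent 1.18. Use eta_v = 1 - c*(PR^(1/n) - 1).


PR^(1/n) = 7.1^(1/1.18) = 5.26508492
eta_v = 1 - 0.048 * (5.26508492 - 1)
eta_v = 0.7953

0.7953


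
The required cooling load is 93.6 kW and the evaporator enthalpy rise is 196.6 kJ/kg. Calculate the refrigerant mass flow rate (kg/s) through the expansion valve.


m_dot = Q / dh
m_dot = 93.6 / 196.6
m_dot = 0.4761 kg/s

0.4761


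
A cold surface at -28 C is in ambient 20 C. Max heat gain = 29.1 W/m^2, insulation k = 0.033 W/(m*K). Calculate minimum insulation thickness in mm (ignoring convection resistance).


dT = 20 - (-28) = 48 K
thickness = k * dT / q_max * 1000
thickness = 0.033 * 48 / 29.1 * 1000
thickness = 54.4 mm

54.4


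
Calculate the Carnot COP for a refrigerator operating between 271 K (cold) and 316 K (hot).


dT = 316 - 271 = 45 K
COP_carnot = T_cold / dT = 271 / 45
COP_carnot = 6.022

6.022


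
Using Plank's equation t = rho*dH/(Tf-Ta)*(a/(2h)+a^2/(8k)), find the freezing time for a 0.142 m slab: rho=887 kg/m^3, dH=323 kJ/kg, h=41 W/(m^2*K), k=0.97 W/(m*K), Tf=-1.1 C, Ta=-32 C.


dT = -1.1 - (-32) = 30.9 K
term1 = a/(2h) = 0.142/(2*41) = 0.001731707317
term2 = a^2/(8k) = 0.142^2/(8*0.97) = 0.002598453608
t = rho*dH*1000/dT * (term1 + term2)
t = 887*323*1000/30.9 * (0.001731707317 + 0.002598453608)
t = 40149 s

40149


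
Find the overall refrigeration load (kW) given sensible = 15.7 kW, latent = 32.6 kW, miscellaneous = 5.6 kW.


Q_total = Q_s + Q_l + Q_misc
Q_total = 15.7 + 32.6 + 5.6
Q_total = 53.9 kW

53.9


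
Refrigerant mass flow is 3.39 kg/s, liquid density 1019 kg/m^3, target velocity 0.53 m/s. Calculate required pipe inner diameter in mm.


A = m_dot / (rho * v) = 3.39 / (1019 * 0.53) = 0.006276964097 m^2
d = sqrt(4*A/pi) * 1000
d = 89.4 mm

89.4


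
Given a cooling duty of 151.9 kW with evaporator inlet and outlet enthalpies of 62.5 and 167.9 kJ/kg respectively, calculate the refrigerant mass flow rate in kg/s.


dh = 167.9 - 62.5 = 105.4 kJ/kg
m_dot = Q / dh = 151.9 / 105.4 = 1.4412 kg/s

1.4412


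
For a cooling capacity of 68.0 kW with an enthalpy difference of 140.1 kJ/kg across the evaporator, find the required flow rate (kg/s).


m_dot = Q / dh
m_dot = 68.0 / 140.1
m_dot = 0.4854 kg/s

0.4854


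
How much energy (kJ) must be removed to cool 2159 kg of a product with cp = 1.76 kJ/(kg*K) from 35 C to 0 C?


dT = 35 - (0) = 35 K
Q = m * cp * dT = 2159 * 1.76 * 35
Q = 132994 kJ

132994


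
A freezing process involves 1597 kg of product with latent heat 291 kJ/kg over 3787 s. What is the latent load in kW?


Q_lat = m * h_fg / t
Q_lat = 1597 * 291 / 3787
Q_lat = 122.72 kW

122.72


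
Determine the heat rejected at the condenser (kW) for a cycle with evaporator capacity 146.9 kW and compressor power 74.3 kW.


Q_cond = Q_evap + W
Q_cond = 146.9 + 74.3
Q_cond = 221.2 kW

221.2


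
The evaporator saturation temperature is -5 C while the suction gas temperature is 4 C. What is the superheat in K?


Superheat = T_suction - T_evap
Superheat = 4 - (-5)
Superheat = 9 K

9


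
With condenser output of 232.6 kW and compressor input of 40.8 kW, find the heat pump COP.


COP_hp = Q_cond / W
COP_hp = 232.6 / 40.8
COP_hp = 5.701

5.701


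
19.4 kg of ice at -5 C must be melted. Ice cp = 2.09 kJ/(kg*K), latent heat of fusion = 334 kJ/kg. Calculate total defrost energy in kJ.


Sensible heat = cp * dT = 2.09 * 5 = 10.45 kJ/kg
Total per kg = 10.45 + 334 = 344.45 kJ/kg
Q = m * total = 19.4 * 344.45
Q = 6682.3 kJ

6682.3


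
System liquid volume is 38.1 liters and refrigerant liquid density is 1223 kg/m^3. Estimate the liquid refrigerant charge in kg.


Charge = V * rho / 1000
Charge = 38.1 * 1223 / 1000
Charge = 46.6 kg

46.6


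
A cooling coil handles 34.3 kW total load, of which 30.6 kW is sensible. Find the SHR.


SHR = Q_sensible / Q_total
SHR = 30.6 / 34.3
SHR = 0.892

0.892


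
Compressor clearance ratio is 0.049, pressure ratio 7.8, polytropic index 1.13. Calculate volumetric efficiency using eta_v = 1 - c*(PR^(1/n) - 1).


PR^(1/n) = 7.8^(1/1.13) = 6.15834833
eta_v = 1 - 0.049 * (6.15834833 - 1)
eta_v = 0.7472

0.7472


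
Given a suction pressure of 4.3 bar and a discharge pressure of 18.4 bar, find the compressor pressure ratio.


PR = P_high / P_low
PR = 18.4 / 4.3
PR = 4.279

4.279


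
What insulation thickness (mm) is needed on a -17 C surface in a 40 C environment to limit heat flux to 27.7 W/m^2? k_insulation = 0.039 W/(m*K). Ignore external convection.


dT = 40 - (-17) = 57 K
thickness = k * dT / q_max * 1000
thickness = 0.039 * 57 / 27.7 * 1000
thickness = 80.3 mm

80.3


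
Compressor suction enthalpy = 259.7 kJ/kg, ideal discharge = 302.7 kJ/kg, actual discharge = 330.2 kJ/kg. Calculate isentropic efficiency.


dh_ideal = 302.7 - 259.7 = 43.0 kJ/kg
dh_actual = 330.2 - 259.7 = 70.5 kJ/kg
eta_s = dh_ideal / dh_actual = 43.0 / 70.5
eta_s = 0.6099

0.6099


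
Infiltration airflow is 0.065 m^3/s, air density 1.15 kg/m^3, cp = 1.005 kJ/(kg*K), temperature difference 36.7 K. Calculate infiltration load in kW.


Q = V_dot * rho * cp * dT
Q = 0.065 * 1.15 * 1.005 * 36.7
Q = 2.757 kW

2.757


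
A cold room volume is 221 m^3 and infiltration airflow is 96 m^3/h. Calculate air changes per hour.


ACH = flow / volume
ACH = 96 / 221
ACH = 0.434

0.434


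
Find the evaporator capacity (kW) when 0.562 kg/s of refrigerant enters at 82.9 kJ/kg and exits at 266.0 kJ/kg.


dh = 266.0 - 82.9 = 183.1 kJ/kg
Q_evap = m_dot * dh = 0.562 * 183.1
Q_evap = 102.9 kW

102.9


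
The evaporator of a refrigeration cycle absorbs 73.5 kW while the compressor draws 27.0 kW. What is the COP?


COP = Q_evap / W
COP = 73.5 / 27.0
COP = 2.722

2.722


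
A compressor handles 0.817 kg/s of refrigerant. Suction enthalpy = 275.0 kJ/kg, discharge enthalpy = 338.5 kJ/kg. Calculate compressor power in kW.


dh = 338.5 - 275.0 = 63.5 kJ/kg
W = m_dot * dh = 0.817 * 63.5 = 51.88 kW

51.88


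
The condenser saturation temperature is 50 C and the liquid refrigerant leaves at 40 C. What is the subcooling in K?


Subcooling = T_cond - T_liquid
Subcooling = 50 - 40
Subcooling = 10 K

10


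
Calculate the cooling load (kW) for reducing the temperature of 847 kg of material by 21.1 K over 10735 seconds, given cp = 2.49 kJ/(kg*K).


Q = m * cp * dT / t
Q = 847 * 2.49 * 21.1 / 10735
Q = 4.145 kW

4.145


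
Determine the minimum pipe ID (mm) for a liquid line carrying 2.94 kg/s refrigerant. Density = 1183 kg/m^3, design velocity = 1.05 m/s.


A = m_dot / (rho * v) = 2.94 / (1183 * 1.05) = 0.002366863905 m^2
d = sqrt(4*A/pi) * 1000
d = 54.9 mm

54.9


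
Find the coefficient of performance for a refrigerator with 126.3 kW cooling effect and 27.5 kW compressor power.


COP = Q_evap / W
COP = 126.3 / 27.5
COP = 4.593

4.593


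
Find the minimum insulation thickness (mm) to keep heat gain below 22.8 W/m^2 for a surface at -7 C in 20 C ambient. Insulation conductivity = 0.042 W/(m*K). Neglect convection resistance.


dT = 20 - (-7) = 27 K
thickness = k * dT / q_max * 1000
thickness = 0.042 * 27 / 22.8 * 1000
thickness = 49.7 mm

49.7


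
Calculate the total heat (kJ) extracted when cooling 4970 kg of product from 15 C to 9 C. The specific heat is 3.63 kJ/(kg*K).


dT = 15 - (9) = 6 K
Q = m * cp * dT = 4970 * 3.63 * 6
Q = 108247 kJ

108247


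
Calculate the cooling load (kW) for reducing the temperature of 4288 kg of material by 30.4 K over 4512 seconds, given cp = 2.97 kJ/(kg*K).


Q = m * cp * dT / t
Q = 4288 * 2.97 * 30.4 / 4512
Q = 85.806 kW

85.806


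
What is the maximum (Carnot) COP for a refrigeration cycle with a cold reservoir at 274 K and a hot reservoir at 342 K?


dT = 342 - 274 = 68 K
COP_carnot = T_cold / dT = 274 / 68
COP_carnot = 4.029

4.029


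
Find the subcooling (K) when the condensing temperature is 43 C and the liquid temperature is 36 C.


Subcooling = T_cond - T_liquid
Subcooling = 43 - 36
Subcooling = 7 K

7


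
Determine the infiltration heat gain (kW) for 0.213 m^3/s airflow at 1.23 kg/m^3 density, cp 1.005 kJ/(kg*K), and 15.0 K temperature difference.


Q = V_dot * rho * cp * dT
Q = 0.213 * 1.23 * 1.005 * 15.0
Q = 3.949 kW

3.949


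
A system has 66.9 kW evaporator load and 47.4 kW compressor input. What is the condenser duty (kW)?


Q_cond = Q_evap + W
Q_cond = 66.9 + 47.4
Q_cond = 114.3 kW

114.3


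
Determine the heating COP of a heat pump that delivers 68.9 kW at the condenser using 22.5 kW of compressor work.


COP_hp = Q_cond / W
COP_hp = 68.9 / 22.5
COP_hp = 3.062

3.062


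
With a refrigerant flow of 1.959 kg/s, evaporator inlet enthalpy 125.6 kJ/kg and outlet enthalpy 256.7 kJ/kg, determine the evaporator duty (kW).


dh = 256.7 - 125.6 = 131.1 kJ/kg
Q_evap = m_dot * dh = 1.959 * 131.1
Q_evap = 256.82 kW

256.82


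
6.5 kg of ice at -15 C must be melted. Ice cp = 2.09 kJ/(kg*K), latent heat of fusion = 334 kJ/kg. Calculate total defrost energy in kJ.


Sensible heat = cp * dT = 2.09 * 15 = 31.35 kJ/kg
Total per kg = 31.35 + 334 = 365.35 kJ/kg
Q = m * total = 6.5 * 365.35
Q = 2374.8 kJ

2374.8


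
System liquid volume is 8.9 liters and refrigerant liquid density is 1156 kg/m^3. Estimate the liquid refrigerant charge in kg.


Charge = V * rho / 1000
Charge = 8.9 * 1156 / 1000
Charge = 10.29 kg

10.29


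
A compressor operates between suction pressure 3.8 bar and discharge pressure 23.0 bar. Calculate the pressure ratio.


PR = P_high / P_low
PR = 23.0 / 3.8
PR = 6.053

6.053


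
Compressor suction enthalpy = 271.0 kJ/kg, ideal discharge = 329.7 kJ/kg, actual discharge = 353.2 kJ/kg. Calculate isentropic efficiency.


dh_ideal = 329.7 - 271.0 = 58.7 kJ/kg
dh_actual = 353.2 - 271.0 = 82.2 kJ/kg
eta_s = dh_ideal / dh_actual = 58.7 / 82.2
eta_s = 0.7141

0.7141


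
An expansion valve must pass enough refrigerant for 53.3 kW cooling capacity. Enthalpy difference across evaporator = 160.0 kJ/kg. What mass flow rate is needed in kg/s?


m_dot = Q / dh
m_dot = 53.3 / 160.0
m_dot = 0.3331 kg/s

0.3331


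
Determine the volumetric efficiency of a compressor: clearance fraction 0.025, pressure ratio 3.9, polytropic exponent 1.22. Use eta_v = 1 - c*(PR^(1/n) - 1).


PR^(1/n) = 3.9^(1/1.22) = 3.05125979
eta_v = 1 - 0.025 * (3.05125979 - 1)
eta_v = 0.9487

0.9487


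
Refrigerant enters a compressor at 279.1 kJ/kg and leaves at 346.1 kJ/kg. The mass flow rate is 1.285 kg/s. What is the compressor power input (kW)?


dh = 346.1 - 279.1 = 67.0 kJ/kg
W = m_dot * dh = 1.285 * 67.0 = 86.1 kW

86.1


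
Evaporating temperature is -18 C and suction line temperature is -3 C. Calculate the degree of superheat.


Superheat = T_suction - T_evap
Superheat = -3 - (-18)
Superheat = 15 K

15


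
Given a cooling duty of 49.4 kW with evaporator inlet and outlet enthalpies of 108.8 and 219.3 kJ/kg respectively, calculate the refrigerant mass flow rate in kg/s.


dh = 219.3 - 108.8 = 110.5 kJ/kg
m_dot = Q / dh = 49.4 / 110.5 = 0.4471 kg/s

0.4471


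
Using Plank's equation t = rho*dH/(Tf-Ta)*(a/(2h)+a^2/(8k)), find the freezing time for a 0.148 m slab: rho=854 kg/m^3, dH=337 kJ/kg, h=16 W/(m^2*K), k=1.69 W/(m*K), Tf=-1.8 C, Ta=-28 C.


dT = -1.8 - (-28) = 26.2 K
term1 = a/(2h) = 0.148/(2*16) = 0.004625
term2 = a^2/(8k) = 0.148^2/(8*1.69) = 0.001620118343
t = rho*dH*1000/dT * (term1 + term2)
t = 854*337*1000/26.2 * (0.004625 + 0.001620118343)
t = 68600 s

68600


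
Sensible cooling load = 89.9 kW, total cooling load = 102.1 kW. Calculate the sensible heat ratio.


SHR = Q_sensible / Q_total
SHR = 89.9 / 102.1
SHR = 0.881

0.881


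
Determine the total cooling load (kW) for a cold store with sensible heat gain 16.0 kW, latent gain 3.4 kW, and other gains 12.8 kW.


Q_total = Q_s + Q_l + Q_misc
Q_total = 16.0 + 3.4 + 12.8
Q_total = 32.2 kW

32.2


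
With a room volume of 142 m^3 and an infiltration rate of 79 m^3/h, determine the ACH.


ACH = flow / volume
ACH = 79 / 142
ACH = 0.556

0.556


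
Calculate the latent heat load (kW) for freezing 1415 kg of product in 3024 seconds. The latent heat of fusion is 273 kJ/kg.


Q_lat = m * h_fg / t
Q_lat = 1415 * 273 / 3024
Q_lat = 127.74 kW

127.74


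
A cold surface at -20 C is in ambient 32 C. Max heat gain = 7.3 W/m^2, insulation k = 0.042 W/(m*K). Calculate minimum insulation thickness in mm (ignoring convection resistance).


dT = 32 - (-20) = 52 K
thickness = k * dT / q_max * 1000
thickness = 0.042 * 52 / 7.3 * 1000
thickness = 299.2 mm

299.2


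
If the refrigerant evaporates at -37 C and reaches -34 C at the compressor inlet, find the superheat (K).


Superheat = T_suction - T_evap
Superheat = -34 - (-37)
Superheat = 3 K

3


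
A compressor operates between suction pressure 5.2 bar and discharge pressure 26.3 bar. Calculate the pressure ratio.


PR = P_high / P_low
PR = 26.3 / 5.2
PR = 5.058

5.058


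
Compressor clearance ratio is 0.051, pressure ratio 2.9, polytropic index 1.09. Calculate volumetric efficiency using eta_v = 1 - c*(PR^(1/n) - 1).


PR^(1/n) = 2.9^(1/1.09) = 2.65594053
eta_v = 1 - 0.051 * (2.65594053 - 1)
eta_v = 0.9155

0.9155


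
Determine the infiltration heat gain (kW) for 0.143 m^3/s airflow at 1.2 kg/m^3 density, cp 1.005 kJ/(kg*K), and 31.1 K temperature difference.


Q = V_dot * rho * cp * dT
Q = 0.143 * 1.2 * 1.005 * 31.1
Q = 5.363 kW

5.363


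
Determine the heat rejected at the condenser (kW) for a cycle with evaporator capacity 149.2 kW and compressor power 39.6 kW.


Q_cond = Q_evap + W
Q_cond = 149.2 + 39.6
Q_cond = 188.8 kW

188.8


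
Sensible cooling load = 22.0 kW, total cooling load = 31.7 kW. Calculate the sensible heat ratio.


SHR = Q_sensible / Q_total
SHR = 22.0 / 31.7
SHR = 0.694

0.694


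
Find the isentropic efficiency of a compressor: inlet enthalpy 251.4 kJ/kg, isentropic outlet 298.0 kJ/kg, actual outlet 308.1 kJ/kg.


dh_ideal = 298.0 - 251.4 = 46.6 kJ/kg
dh_actual = 308.1 - 251.4 = 56.7 kJ/kg
eta_s = dh_ideal / dh_actual = 46.6 / 56.7
eta_s = 0.8219

0.8219


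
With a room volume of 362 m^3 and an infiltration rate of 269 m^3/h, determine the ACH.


ACH = flow / volume
ACH = 269 / 362
ACH = 0.743

0.743


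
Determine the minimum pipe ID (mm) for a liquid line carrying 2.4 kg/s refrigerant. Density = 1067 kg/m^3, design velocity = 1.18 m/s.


A = m_dot / (rho * v) = 2.4 / (1067 * 1.18) = 0.001906183979 m^2
d = sqrt(4*A/pi) * 1000
d = 49.3 mm

49.3


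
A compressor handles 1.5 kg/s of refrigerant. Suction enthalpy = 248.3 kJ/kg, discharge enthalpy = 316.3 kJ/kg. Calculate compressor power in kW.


dh = 316.3 - 248.3 = 68.0 kJ/kg
W = m_dot * dh = 1.5 * 68.0 = 102.0 kW

102.0


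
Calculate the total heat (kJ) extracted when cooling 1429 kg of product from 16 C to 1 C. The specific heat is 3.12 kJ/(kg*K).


dT = 16 - (1) = 15 K
Q = m * cp * dT = 1429 * 3.12 * 15
Q = 66877 kJ

66877


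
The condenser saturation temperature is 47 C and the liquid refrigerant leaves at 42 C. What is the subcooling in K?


Subcooling = T_cond - T_liquid
Subcooling = 47 - 42
Subcooling = 5 K

5


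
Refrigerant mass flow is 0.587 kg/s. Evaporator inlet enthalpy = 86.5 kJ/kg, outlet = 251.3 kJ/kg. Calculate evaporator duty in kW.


dh = 251.3 - 86.5 = 164.8 kJ/kg
Q_evap = m_dot * dh = 0.587 * 164.8
Q_evap = 96.74 kW

96.74


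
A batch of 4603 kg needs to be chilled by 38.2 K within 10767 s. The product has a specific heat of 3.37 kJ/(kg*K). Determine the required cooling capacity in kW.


Q = m * cp * dT / t
Q = 4603 * 3.37 * 38.2 / 10767
Q = 55.035 kW

55.035


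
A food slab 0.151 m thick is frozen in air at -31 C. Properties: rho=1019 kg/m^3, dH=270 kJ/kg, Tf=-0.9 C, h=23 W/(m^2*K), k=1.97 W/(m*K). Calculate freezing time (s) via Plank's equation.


dT = -0.9 - (-31) = 30.1 K
term1 = a/(2h) = 0.151/(2*23) = 0.003282608696
term2 = a^2/(8k) = 0.151^2/(8*1.97) = 0.001446763959
t = rho*dH*1000/dT * (term1 + term2)
t = 1019*270*1000/30.1 * (0.003282608696 + 0.001446763959)
t = 43229 s

43229


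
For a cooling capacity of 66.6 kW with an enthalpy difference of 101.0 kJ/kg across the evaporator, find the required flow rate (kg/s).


m_dot = Q / dh
m_dot = 66.6 / 101.0
m_dot = 0.6594 kg/s

0.6594


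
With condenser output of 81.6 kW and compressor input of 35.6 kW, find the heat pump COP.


COP_hp = Q_cond / W
COP_hp = 81.6 / 35.6
COP_hp = 2.292

2.292


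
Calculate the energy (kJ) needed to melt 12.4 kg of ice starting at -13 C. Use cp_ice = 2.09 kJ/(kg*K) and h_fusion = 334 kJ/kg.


Sensible heat = cp * dT = 2.09 * 13 = 27.17 kJ/kg
Total per kg = 27.17 + 334 = 361.17 kJ/kg
Q = m * total = 12.4 * 361.17
Q = 4478.5 kJ

4478.5


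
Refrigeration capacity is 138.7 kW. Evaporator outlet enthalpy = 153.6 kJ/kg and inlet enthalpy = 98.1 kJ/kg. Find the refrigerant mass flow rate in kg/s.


dh = 153.6 - 98.1 = 55.5 kJ/kg
m_dot = Q / dh = 138.7 / 55.5 = 2.4991 kg/s

2.4991


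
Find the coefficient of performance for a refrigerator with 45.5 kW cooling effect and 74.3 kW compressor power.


COP = Q_evap / W
COP = 45.5 / 74.3
COP = 0.612

0.612


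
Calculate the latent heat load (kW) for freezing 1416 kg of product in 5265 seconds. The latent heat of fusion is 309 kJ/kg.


Q_lat = m * h_fg / t
Q_lat = 1416 * 309 / 5265
Q_lat = 83.1 kW

83.1
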